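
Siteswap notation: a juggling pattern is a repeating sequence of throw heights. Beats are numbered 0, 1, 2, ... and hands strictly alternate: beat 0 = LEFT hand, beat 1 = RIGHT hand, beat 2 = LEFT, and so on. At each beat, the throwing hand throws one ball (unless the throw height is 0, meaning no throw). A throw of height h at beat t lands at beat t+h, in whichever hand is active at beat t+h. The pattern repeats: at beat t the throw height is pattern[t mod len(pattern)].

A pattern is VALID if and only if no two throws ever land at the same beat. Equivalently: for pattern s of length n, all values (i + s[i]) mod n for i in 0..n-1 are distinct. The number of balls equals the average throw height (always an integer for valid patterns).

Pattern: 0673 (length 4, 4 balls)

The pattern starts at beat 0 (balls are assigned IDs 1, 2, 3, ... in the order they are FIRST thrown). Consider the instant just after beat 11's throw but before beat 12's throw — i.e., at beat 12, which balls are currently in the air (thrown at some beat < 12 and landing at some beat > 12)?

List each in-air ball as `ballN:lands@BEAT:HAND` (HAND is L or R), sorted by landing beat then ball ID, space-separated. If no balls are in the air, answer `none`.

Answer: ball3:lands@13:R ball4:lands@14:L ball2:lands@15:R ball1:lands@17:R

Derivation:
Beat 1 (R): throw ball1 h=6 -> lands@7:R; in-air after throw: [b1@7:R]
Beat 2 (L): throw ball2 h=7 -> lands@9:R; in-air after throw: [b1@7:R b2@9:R]
Beat 3 (R): throw ball3 h=3 -> lands@6:L; in-air after throw: [b3@6:L b1@7:R b2@9:R]
Beat 5 (R): throw ball4 h=6 -> lands@11:R; in-air after throw: [b3@6:L b1@7:R b2@9:R b4@11:R]
Beat 6 (L): throw ball3 h=7 -> lands@13:R; in-air after throw: [b1@7:R b2@9:R b4@11:R b3@13:R]
Beat 7 (R): throw ball1 h=3 -> lands@10:L; in-air after throw: [b2@9:R b1@10:L b4@11:R b3@13:R]
Beat 9 (R): throw ball2 h=6 -> lands@15:R; in-air after throw: [b1@10:L b4@11:R b3@13:R b2@15:R]
Beat 10 (L): throw ball1 h=7 -> lands@17:R; in-air after throw: [b4@11:R b3@13:R b2@15:R b1@17:R]
Beat 11 (R): throw ball4 h=3 -> lands@14:L; in-air after throw: [b3@13:R b4@14:L b2@15:R b1@17:R]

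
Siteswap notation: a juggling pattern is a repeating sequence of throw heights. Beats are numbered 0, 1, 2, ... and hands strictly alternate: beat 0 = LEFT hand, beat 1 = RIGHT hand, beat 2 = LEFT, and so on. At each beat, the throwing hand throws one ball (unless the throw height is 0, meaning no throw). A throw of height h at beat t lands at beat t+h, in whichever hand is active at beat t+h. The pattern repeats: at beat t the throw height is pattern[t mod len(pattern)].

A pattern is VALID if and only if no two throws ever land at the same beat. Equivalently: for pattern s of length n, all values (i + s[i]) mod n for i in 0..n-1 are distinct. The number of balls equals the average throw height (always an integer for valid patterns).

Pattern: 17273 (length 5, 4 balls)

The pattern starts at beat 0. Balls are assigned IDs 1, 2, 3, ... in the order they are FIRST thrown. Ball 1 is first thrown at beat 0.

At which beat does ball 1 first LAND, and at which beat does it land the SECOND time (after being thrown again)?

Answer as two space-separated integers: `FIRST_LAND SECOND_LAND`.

Answer: 1 8

Derivation:
Beat 0 (L): throw ball1 h=1 -> lands@1:R; in-air after throw: [b1@1:R]
Beat 1 (R): throw ball1 h=7 -> lands@8:L; in-air after throw: [b1@8:L]
Beat 2 (L): throw ball2 h=2 -> lands@4:L; in-air after throw: [b2@4:L b1@8:L]
Beat 3 (R): throw ball3 h=7 -> lands@10:L; in-air after throw: [b2@4:L b1@8:L b3@10:L]
Beat 4 (L): throw ball2 h=3 -> lands@7:R; in-air after throw: [b2@7:R b1@8:L b3@10:L]
Beat 5 (R): throw ball4 h=1 -> lands@6:L; in-air after throw: [b4@6:L b2@7:R b1@8:L b3@10:L]
Beat 6 (L): throw ball4 h=7 -> lands@13:R; in-air after throw: [b2@7:R b1@8:L b3@10:L b4@13:R]
Beat 7 (R): throw ball2 h=2 -> lands@9:R; in-air after throw: [b1@8:L b2@9:R b3@10:L b4@13:R]
Beat 8 (L): throw ball1 h=7 -> lands@15:R; in-air after throw: [b2@9:R b3@10:L b4@13:R b1@15:R]
Ball 1: thrown@0 h=1 -> first land @1; rethrown@1 h=7 -> second land @8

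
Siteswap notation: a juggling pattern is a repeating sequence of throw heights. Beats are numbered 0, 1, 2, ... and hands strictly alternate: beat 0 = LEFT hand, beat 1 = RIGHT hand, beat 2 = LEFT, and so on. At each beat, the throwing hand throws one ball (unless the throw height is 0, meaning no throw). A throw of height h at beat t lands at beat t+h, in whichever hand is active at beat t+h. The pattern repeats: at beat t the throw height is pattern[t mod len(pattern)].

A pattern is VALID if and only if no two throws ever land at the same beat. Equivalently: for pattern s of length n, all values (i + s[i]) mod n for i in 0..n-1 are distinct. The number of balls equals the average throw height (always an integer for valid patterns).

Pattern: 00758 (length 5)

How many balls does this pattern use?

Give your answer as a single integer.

Answer: 4

Derivation:
Pattern = [0, 0, 7, 5, 8], length n = 5
  position 0: throw height = 0, running sum = 0
  position 1: throw height = 0, running sum = 0
  position 2: throw height = 7, running sum = 7
  position 3: throw height = 5, running sum = 12
  position 4: throw height = 8, running sum = 20
Total sum = 20; balls = sum / n = 20 / 5 = 4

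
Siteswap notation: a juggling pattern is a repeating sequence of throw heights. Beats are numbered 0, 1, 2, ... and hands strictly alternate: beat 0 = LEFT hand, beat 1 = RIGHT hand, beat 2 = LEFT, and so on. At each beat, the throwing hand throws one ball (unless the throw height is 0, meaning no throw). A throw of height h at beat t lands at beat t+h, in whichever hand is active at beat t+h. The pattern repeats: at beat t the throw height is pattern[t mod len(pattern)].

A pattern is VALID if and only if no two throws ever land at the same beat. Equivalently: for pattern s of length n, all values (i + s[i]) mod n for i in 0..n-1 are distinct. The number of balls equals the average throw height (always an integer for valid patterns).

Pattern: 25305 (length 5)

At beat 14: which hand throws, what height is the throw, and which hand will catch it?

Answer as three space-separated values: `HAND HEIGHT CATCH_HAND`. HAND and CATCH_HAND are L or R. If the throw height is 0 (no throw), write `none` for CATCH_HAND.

Beat 14: 14 mod 2 = 0, so hand = L
Throw height = pattern[14 mod 5] = pattern[4] = 5
Lands at beat 14+5=19, 19 mod 2 = 1, so catch hand = R

Answer: L 5 R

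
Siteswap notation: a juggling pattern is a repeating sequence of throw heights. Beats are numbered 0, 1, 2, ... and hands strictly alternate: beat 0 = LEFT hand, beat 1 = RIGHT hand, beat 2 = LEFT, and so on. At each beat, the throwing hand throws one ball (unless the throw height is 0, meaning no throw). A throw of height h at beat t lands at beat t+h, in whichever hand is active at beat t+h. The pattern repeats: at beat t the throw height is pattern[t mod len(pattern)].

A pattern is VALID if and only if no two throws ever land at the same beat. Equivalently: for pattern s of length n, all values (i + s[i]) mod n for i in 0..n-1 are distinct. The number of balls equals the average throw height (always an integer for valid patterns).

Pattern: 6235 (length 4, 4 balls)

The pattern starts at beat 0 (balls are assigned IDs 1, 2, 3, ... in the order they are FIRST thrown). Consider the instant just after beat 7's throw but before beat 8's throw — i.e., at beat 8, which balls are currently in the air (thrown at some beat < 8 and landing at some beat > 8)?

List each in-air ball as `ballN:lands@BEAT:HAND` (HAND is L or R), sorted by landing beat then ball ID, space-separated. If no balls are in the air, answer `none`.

Beat 0 (L): throw ball1 h=6 -> lands@6:L; in-air after throw: [b1@6:L]
Beat 1 (R): throw ball2 h=2 -> lands@3:R; in-air after throw: [b2@3:R b1@6:L]
Beat 2 (L): throw ball3 h=3 -> lands@5:R; in-air after throw: [b2@3:R b3@5:R b1@6:L]
Beat 3 (R): throw ball2 h=5 -> lands@8:L; in-air after throw: [b3@5:R b1@6:L b2@8:L]
Beat 4 (L): throw ball4 h=6 -> lands@10:L; in-air after throw: [b3@5:R b1@6:L b2@8:L b4@10:L]
Beat 5 (R): throw ball3 h=2 -> lands@7:R; in-air after throw: [b1@6:L b3@7:R b2@8:L b4@10:L]
Beat 6 (L): throw ball1 h=3 -> lands@9:R; in-air after throw: [b3@7:R b2@8:L b1@9:R b4@10:L]
Beat 7 (R): throw ball3 h=5 -> lands@12:L; in-air after throw: [b2@8:L b1@9:R b4@10:L b3@12:L]
Beat 8 (L): throw ball2 h=6 -> lands@14:L; in-air after throw: [b1@9:R b4@10:L b3@12:L b2@14:L]

Answer: ball1:lands@9:R ball4:lands@10:L ball3:lands@12:L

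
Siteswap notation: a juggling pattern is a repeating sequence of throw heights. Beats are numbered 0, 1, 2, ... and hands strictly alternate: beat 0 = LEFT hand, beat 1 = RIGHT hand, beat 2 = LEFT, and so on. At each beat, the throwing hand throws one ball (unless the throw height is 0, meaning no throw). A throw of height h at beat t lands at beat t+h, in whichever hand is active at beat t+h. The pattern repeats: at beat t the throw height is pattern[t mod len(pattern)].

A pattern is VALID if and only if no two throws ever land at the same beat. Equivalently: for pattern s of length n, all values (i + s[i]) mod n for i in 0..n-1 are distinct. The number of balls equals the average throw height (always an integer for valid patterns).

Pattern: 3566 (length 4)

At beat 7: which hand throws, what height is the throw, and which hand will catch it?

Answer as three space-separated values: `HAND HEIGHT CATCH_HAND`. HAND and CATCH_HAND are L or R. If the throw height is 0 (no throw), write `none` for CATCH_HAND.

Beat 7: 7 mod 2 = 1, so hand = R
Throw height = pattern[7 mod 4] = pattern[3] = 6
Lands at beat 7+6=13, 13 mod 2 = 1, so catch hand = R

Answer: R 6 R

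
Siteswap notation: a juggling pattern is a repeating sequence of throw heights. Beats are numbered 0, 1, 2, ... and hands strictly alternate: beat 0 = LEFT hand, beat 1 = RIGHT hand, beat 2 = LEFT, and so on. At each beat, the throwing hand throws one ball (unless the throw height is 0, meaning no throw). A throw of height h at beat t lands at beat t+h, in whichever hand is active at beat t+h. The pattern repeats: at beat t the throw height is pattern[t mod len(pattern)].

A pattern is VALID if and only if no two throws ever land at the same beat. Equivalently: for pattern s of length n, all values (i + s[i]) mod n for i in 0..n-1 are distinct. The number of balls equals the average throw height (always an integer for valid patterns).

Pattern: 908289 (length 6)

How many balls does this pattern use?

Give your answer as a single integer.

Pattern = [9, 0, 8, 2, 8, 9], length n = 6
  position 0: throw height = 9, running sum = 9
  position 1: throw height = 0, running sum = 9
  position 2: throw height = 8, running sum = 17
  position 3: throw height = 2, running sum = 19
  position 4: throw height = 8, running sum = 27
  position 5: throw height = 9, running sum = 36
Total sum = 36; balls = sum / n = 36 / 6 = 6

Answer: 6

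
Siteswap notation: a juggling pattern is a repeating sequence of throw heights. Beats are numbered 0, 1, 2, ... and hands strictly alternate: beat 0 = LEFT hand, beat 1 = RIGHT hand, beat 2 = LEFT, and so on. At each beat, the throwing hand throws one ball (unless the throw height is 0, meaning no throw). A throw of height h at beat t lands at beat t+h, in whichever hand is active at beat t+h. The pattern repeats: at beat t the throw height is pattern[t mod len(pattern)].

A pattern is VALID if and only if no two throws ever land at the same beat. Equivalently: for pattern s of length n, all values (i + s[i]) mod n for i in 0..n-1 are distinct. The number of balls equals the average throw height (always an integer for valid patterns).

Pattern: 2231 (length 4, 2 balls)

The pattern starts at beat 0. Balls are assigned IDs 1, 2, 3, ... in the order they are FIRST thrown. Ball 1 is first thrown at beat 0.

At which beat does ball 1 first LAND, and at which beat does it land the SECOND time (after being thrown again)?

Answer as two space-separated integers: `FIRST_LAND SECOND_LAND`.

Beat 0 (L): throw ball1 h=2 -> lands@2:L; in-air after throw: [b1@2:L]
Beat 1 (R): throw ball2 h=2 -> lands@3:R; in-air after throw: [b1@2:L b2@3:R]
Beat 2 (L): throw ball1 h=3 -> lands@5:R; in-air after throw: [b2@3:R b1@5:R]
Beat 3 (R): throw ball2 h=1 -> lands@4:L; in-air after throw: [b2@4:L b1@5:R]
Beat 4 (L): throw ball2 h=2 -> lands@6:L; in-air after throw: [b1@5:R b2@6:L]
Beat 5 (R): throw ball1 h=2 -> lands@7:R; in-air after throw: [b2@6:L b1@7:R]
Ball 1: thrown@0 h=2 -> first land @2; rethrown@2 h=3 -> second land @5

Answer: 2 5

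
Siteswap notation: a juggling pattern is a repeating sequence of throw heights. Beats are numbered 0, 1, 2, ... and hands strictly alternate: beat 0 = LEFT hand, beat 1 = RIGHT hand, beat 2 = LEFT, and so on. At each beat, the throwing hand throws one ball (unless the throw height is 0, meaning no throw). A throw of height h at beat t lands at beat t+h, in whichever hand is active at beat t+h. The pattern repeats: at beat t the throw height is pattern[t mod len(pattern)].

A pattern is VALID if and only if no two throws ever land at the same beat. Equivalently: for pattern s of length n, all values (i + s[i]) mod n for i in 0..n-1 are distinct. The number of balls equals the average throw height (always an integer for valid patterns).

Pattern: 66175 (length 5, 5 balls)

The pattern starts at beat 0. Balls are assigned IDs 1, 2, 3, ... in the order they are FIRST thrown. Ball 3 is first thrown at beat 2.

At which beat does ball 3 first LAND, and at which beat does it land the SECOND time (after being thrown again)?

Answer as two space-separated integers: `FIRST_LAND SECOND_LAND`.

Beat 0 (L): throw ball1 h=6 -> lands@6:L; in-air after throw: [b1@6:L]
Beat 1 (R): throw ball2 h=6 -> lands@7:R; in-air after throw: [b1@6:L b2@7:R]
Beat 2 (L): throw ball3 h=1 -> lands@3:R; in-air after throw: [b3@3:R b1@6:L b2@7:R]
Beat 3 (R): throw ball3 h=7 -> lands@10:L; in-air after throw: [b1@6:L b2@7:R b3@10:L]
Beat 4 (L): throw ball4 h=5 -> lands@9:R; in-air after throw: [b1@6:L b2@7:R b4@9:R b3@10:L]
Beat 5 (R): throw ball5 h=6 -> lands@11:R; in-air after throw: [b1@6:L b2@7:R b4@9:R b3@10:L b5@11:R]
Beat 6 (L): throw ball1 h=6 -> lands@12:L; in-air after throw: [b2@7:R b4@9:R b3@10:L b5@11:R b1@12:L]
Beat 7 (R): throw ball2 h=1 -> lands@8:L; in-air after throw: [b2@8:L b4@9:R b3@10:L b5@11:R b1@12:L]
Beat 8 (L): throw ball2 h=7 -> lands@15:R; in-air after throw: [b4@9:R b3@10:L b5@11:R b1@12:L b2@15:R]
Beat 9 (R): throw ball4 h=5 -> lands@14:L; in-air after throw: [b3@10:L b5@11:R b1@12:L b4@14:L b2@15:R]
Beat 10 (L): throw ball3 h=6 -> lands@16:L; in-air after throw: [b5@11:R b1@12:L b4@14:L b2@15:R b3@16:L]
Ball 3: thrown@2 h=1 -> first land @3; rethrown@3 h=7 -> second land @10

Answer: 3 10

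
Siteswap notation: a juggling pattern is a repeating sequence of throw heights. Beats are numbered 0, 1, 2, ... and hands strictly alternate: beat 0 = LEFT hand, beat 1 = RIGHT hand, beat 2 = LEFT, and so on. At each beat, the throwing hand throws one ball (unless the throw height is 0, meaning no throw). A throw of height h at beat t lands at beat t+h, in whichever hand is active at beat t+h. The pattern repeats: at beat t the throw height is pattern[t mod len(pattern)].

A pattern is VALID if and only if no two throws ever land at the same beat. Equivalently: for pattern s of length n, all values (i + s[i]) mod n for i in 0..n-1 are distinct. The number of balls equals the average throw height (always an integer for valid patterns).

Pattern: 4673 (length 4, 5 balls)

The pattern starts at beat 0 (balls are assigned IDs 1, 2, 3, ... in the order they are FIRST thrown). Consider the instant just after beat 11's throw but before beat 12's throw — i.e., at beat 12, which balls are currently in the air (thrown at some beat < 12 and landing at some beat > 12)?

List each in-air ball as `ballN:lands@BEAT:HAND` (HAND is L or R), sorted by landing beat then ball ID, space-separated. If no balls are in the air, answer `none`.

Answer: ball4:lands@13:R ball5:lands@14:L ball3:lands@15:R ball2:lands@17:R

Derivation:
Beat 0 (L): throw ball1 h=4 -> lands@4:L; in-air after throw: [b1@4:L]
Beat 1 (R): throw ball2 h=6 -> lands@7:R; in-air after throw: [b1@4:L b2@7:R]
Beat 2 (L): throw ball3 h=7 -> lands@9:R; in-air after throw: [b1@4:L b2@7:R b3@9:R]
Beat 3 (R): throw ball4 h=3 -> lands@6:L; in-air after throw: [b1@4:L b4@6:L b2@7:R b3@9:R]
Beat 4 (L): throw ball1 h=4 -> lands@8:L; in-air after throw: [b4@6:L b2@7:R b1@8:L b3@9:R]
Beat 5 (R): throw ball5 h=6 -> lands@11:R; in-air after throw: [b4@6:L b2@7:R b1@8:L b3@9:R b5@11:R]
Beat 6 (L): throw ball4 h=7 -> lands@13:R; in-air after throw: [b2@7:R b1@8:L b3@9:R b5@11:R b4@13:R]
Beat 7 (R): throw ball2 h=3 -> lands@10:L; in-air after throw: [b1@8:L b3@9:R b2@10:L b5@11:R b4@13:R]
Beat 8 (L): throw ball1 h=4 -> lands@12:L; in-air after throw: [b3@9:R b2@10:L b5@11:R b1@12:L b4@13:R]
Beat 9 (R): throw ball3 h=6 -> lands@15:R; in-air after throw: [b2@10:L b5@11:R b1@12:L b4@13:R b3@15:R]
Beat 10 (L): throw ball2 h=7 -> lands@17:R; in-air after throw: [b5@11:R b1@12:L b4@13:R b3@15:R b2@17:R]
Beat 11 (R): throw ball5 h=3 -> lands@14:L; in-air after throw: [b1@12:L b4@13:R b5@14:L b3@15:R b2@17:R]
Beat 12 (L): throw ball1 h=4 -> lands@16:L; in-air after throw: [b4@13:R b5@14:L b3@15:R b1@16:L b2@17:R]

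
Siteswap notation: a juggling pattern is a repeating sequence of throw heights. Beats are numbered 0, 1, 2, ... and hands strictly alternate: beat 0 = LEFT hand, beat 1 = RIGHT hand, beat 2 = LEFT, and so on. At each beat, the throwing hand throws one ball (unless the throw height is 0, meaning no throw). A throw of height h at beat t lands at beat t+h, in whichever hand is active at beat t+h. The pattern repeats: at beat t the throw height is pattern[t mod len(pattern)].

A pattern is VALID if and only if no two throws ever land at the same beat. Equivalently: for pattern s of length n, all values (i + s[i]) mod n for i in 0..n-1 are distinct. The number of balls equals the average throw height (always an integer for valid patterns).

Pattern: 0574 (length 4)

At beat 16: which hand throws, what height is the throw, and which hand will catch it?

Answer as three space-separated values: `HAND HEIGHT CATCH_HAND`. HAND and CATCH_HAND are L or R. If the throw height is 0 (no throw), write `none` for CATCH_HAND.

Answer: L 0 none

Derivation:
Beat 16: 16 mod 2 = 0, so hand = L
Throw height = pattern[16 mod 4] = pattern[0] = 0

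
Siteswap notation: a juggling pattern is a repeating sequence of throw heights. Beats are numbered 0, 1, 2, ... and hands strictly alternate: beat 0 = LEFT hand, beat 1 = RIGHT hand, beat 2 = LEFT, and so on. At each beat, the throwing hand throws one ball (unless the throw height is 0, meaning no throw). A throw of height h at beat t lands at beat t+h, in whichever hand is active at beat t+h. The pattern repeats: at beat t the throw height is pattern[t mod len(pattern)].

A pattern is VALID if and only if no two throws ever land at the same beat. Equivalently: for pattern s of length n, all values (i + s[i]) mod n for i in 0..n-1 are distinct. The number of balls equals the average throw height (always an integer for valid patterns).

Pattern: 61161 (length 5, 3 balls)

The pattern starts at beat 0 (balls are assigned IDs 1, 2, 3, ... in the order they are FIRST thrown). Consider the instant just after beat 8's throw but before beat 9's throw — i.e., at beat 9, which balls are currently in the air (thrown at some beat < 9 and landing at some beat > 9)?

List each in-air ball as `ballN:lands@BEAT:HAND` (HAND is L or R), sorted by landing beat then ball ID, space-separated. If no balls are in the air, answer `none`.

Beat 0 (L): throw ball1 h=6 -> lands@6:L; in-air after throw: [b1@6:L]
Beat 1 (R): throw ball2 h=1 -> lands@2:L; in-air after throw: [b2@2:L b1@6:L]
Beat 2 (L): throw ball2 h=1 -> lands@3:R; in-air after throw: [b2@3:R b1@6:L]
Beat 3 (R): throw ball2 h=6 -> lands@9:R; in-air after throw: [b1@6:L b2@9:R]
Beat 4 (L): throw ball3 h=1 -> lands@5:R; in-air after throw: [b3@5:R b1@6:L b2@9:R]
Beat 5 (R): throw ball3 h=6 -> lands@11:R; in-air after throw: [b1@6:L b2@9:R b3@11:R]
Beat 6 (L): throw ball1 h=1 -> lands@7:R; in-air after throw: [b1@7:R b2@9:R b3@11:R]
Beat 7 (R): throw ball1 h=1 -> lands@8:L; in-air after throw: [b1@8:L b2@9:R b3@11:R]
Beat 8 (L): throw ball1 h=6 -> lands@14:L; in-air after throw: [b2@9:R b3@11:R b1@14:L]
Beat 9 (R): throw ball2 h=1 -> lands@10:L; in-air after throw: [b2@10:L b3@11:R b1@14:L]

Answer: ball3:lands@11:R ball1:lands@14:L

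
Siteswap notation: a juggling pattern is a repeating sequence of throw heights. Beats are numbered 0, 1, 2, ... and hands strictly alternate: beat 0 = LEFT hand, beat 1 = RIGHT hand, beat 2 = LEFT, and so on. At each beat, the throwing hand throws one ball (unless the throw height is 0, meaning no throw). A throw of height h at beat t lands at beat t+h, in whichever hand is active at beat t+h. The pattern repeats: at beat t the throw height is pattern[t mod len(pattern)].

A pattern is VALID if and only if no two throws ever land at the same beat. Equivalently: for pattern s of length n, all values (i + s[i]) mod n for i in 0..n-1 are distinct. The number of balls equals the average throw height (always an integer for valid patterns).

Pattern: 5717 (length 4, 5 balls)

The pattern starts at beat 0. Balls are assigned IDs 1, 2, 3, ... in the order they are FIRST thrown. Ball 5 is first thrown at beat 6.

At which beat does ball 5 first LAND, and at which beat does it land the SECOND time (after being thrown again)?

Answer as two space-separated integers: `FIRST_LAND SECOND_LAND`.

Answer: 7 14

Derivation:
Beat 0 (L): throw ball1 h=5 -> lands@5:R; in-air after throw: [b1@5:R]
Beat 1 (R): throw ball2 h=7 -> lands@8:L; in-air after throw: [b1@5:R b2@8:L]
Beat 2 (L): throw ball3 h=1 -> lands@3:R; in-air after throw: [b3@3:R b1@5:R b2@8:L]
Beat 3 (R): throw ball3 h=7 -> lands@10:L; in-air after throw: [b1@5:R b2@8:L b3@10:L]
Beat 4 (L): throw ball4 h=5 -> lands@9:R; in-air after throw: [b1@5:R b2@8:L b4@9:R b3@10:L]
Beat 5 (R): throw ball1 h=7 -> lands@12:L; in-air after throw: [b2@8:L b4@9:R b3@10:L b1@12:L]
Beat 6 (L): throw ball5 h=1 -> lands@7:R; in-air after throw: [b5@7:R b2@8:L b4@9:R b3@10:L b1@12:L]
Beat 7 (R): throw ball5 h=7 -> lands@14:L; in-air after throw: [b2@8:L b4@9:R b3@10:L b1@12:L b5@14:L]
Beat 8 (L): throw ball2 h=5 -> lands@13:R; in-air after throw: [b4@9:R b3@10:L b1@12:L b2@13:R b5@14:L]
Beat 9 (R): throw ball4 h=7 -> lands@16:L; in-air after throw: [b3@10:L b1@12:L b2@13:R b5@14:L b4@16:L]
Beat 10 (L): throw ball3 h=1 -> lands@11:R; in-air after throw: [b3@11:R b1@12:L b2@13:R b5@14:L b4@16:L]
Beat 11 (R): throw ball3 h=7 -> lands@18:L; in-air after throw: [b1@12:L b2@13:R b5@14:L b4@16:L b3@18:L]
Beat 12 (L): throw ball1 h=5 -> lands@17:R; in-air after throw: [b2@13:R b5@14:L b4@16:L b1@17:R b3@18:L]
Beat 13 (R): throw ball2 h=7 -> lands@20:L; in-air after throw: [b5@14:L b4@16:L b1@17:R b3@18:L b2@20:L]
Beat 14 (L): throw ball5 h=1 -> lands@15:R; in-air after throw: [b5@15:R b4@16:L b1@17:R b3@18:L b2@20:L]
Ball 5: thrown@6 h=1 -> first land @7; rethrown@7 h=7 -> second land @14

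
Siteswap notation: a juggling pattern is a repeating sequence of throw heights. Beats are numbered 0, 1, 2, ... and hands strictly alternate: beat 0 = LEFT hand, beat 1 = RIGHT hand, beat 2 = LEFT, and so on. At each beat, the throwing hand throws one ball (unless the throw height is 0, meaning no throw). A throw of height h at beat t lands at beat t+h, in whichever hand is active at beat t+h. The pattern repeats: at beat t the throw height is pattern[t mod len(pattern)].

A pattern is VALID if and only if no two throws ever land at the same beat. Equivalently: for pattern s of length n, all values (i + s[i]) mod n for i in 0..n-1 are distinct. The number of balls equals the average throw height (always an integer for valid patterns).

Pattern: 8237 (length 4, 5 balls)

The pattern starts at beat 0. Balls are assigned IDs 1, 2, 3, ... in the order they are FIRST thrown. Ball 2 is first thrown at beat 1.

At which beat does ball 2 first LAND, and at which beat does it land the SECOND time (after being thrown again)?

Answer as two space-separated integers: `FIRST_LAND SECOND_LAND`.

Beat 0 (L): throw ball1 h=8 -> lands@8:L; in-air after throw: [b1@8:L]
Beat 1 (R): throw ball2 h=2 -> lands@3:R; in-air after throw: [b2@3:R b1@8:L]
Beat 2 (L): throw ball3 h=3 -> lands@5:R; in-air after throw: [b2@3:R b3@5:R b1@8:L]
Beat 3 (R): throw ball2 h=7 -> lands@10:L; in-air after throw: [b3@5:R b1@8:L b2@10:L]
Beat 4 (L): throw ball4 h=8 -> lands@12:L; in-air after throw: [b3@5:R b1@8:L b2@10:L b4@12:L]
Beat 5 (R): throw ball3 h=2 -> lands@7:R; in-air after throw: [b3@7:R b1@8:L b2@10:L b4@12:L]
Beat 6 (L): throw ball5 h=3 -> lands@9:R; in-air after throw: [b3@7:R b1@8:L b5@9:R b2@10:L b4@12:L]
Beat 7 (R): throw ball3 h=7 -> lands@14:L; in-air after throw: [b1@8:L b5@9:R b2@10:L b4@12:L b3@14:L]
Beat 8 (L): throw ball1 h=8 -> lands@16:L; in-air after throw: [b5@9:R b2@10:L b4@12:L b3@14:L b1@16:L]
Beat 9 (R): throw ball5 h=2 -> lands@11:R; in-air after throw: [b2@10:L b5@11:R b4@12:L b3@14:L b1@16:L]
Beat 10 (L): throw ball2 h=3 -> lands@13:R; in-air after throw: [b5@11:R b4@12:L b2@13:R b3@14:L b1@16:L]
Ball 2: thrown@1 h=2 -> first land @3; rethrown@3 h=7 -> second land @10

Answer: 3 10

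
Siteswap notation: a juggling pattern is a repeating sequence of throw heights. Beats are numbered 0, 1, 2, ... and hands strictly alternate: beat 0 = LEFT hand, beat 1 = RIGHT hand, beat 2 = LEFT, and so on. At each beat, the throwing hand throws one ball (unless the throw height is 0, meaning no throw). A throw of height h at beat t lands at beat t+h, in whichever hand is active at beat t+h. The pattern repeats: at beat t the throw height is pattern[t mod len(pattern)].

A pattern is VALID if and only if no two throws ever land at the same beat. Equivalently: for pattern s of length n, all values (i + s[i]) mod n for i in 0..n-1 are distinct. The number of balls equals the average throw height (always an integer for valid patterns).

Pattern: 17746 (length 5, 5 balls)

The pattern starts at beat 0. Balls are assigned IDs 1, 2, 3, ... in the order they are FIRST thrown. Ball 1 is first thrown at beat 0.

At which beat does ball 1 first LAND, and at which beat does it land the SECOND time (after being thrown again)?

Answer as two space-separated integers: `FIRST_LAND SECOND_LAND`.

Beat 0 (L): throw ball1 h=1 -> lands@1:R; in-air after throw: [b1@1:R]
Beat 1 (R): throw ball1 h=7 -> lands@8:L; in-air after throw: [b1@8:L]
Beat 2 (L): throw ball2 h=7 -> lands@9:R; in-air after throw: [b1@8:L b2@9:R]
Beat 3 (R): throw ball3 h=4 -> lands@7:R; in-air after throw: [b3@7:R b1@8:L b2@9:R]
Beat 4 (L): throw ball4 h=6 -> lands@10:L; in-air after throw: [b3@7:R b1@8:L b2@9:R b4@10:L]
Beat 5 (R): throw ball5 h=1 -> lands@6:L; in-air after throw: [b5@6:L b3@7:R b1@8:L b2@9:R b4@10:L]
Beat 6 (L): throw ball5 h=7 -> lands@13:R; in-air after throw: [b3@7:R b1@8:L b2@9:R b4@10:L b5@13:R]
Beat 7 (R): throw ball3 h=7 -> lands@14:L; in-air after throw: [b1@8:L b2@9:R b4@10:L b5@13:R b3@14:L]
Beat 8 (L): throw ball1 h=4 -> lands@12:L; in-air after throw: [b2@9:R b4@10:L b1@12:L b5@13:R b3@14:L]
Ball 1: thrown@0 h=1 -> first land @1; rethrown@1 h=7 -> second land @8

Answer: 1 8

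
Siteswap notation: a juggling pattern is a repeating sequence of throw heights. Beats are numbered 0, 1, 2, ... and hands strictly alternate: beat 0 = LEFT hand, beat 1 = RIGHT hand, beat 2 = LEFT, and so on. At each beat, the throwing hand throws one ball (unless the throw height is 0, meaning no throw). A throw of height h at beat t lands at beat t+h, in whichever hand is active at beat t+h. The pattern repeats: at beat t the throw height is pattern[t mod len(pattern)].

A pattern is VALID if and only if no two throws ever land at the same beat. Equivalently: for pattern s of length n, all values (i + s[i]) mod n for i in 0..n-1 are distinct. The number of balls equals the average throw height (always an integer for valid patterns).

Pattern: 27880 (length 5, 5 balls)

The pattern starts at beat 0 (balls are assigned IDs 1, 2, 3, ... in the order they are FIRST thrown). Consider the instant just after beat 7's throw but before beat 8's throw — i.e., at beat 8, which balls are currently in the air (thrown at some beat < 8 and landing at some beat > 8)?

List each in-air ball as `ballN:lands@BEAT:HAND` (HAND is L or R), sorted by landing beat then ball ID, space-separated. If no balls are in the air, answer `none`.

Answer: ball1:lands@10:L ball3:lands@11:R ball5:lands@13:R ball4:lands@15:R

Derivation:
Beat 0 (L): throw ball1 h=2 -> lands@2:L; in-air after throw: [b1@2:L]
Beat 1 (R): throw ball2 h=7 -> lands@8:L; in-air after throw: [b1@2:L b2@8:L]
Beat 2 (L): throw ball1 h=8 -> lands@10:L; in-air after throw: [b2@8:L b1@10:L]
Beat 3 (R): throw ball3 h=8 -> lands@11:R; in-air after throw: [b2@8:L b1@10:L b3@11:R]
Beat 5 (R): throw ball4 h=2 -> lands@7:R; in-air after throw: [b4@7:R b2@8:L b1@10:L b3@11:R]
Beat 6 (L): throw ball5 h=7 -> lands@13:R; in-air after throw: [b4@7:R b2@8:L b1@10:L b3@11:R b5@13:R]
Beat 7 (R): throw ball4 h=8 -> lands@15:R; in-air after throw: [b2@8:L b1@10:L b3@11:R b5@13:R b4@15:R]
Beat 8 (L): throw ball2 h=8 -> lands@16:L; in-air after throw: [b1@10:L b3@11:R b5@13:R b4@15:R b2@16:L]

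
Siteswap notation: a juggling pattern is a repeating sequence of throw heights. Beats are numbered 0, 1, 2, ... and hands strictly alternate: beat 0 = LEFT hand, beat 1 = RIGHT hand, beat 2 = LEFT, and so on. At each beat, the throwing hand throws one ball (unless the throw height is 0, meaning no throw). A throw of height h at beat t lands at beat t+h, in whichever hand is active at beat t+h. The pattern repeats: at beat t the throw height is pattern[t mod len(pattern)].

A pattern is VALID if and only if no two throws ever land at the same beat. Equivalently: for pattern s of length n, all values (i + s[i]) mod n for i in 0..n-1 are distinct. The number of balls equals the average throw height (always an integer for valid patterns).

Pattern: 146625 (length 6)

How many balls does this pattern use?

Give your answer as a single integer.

Answer: 4

Derivation:
Pattern = [1, 4, 6, 6, 2, 5], length n = 6
  position 0: throw height = 1, running sum = 1
  position 1: throw height = 4, running sum = 5
  position 2: throw height = 6, running sum = 11
  position 3: throw height = 6, running sum = 17
  position 4: throw height = 2, running sum = 19
  position 5: throw height = 5, running sum = 24
Total sum = 24; balls = sum / n = 24 / 6 = 4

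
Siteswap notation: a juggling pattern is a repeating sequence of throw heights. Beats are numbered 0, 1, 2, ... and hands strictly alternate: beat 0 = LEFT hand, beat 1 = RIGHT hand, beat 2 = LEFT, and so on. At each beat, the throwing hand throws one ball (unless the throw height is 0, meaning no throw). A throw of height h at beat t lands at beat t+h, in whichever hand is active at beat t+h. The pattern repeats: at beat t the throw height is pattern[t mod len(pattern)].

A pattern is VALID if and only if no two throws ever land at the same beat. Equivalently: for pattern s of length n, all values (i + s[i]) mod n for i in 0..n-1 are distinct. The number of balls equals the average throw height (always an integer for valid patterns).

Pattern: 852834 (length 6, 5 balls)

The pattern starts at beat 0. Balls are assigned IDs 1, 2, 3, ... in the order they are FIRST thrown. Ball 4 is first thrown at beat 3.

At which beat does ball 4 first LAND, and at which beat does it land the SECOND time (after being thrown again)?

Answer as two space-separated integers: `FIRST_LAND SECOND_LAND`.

Beat 0 (L): throw ball1 h=8 -> lands@8:L; in-air after throw: [b1@8:L]
Beat 1 (R): throw ball2 h=5 -> lands@6:L; in-air after throw: [b2@6:L b1@8:L]
Beat 2 (L): throw ball3 h=2 -> lands@4:L; in-air after throw: [b3@4:L b2@6:L b1@8:L]
Beat 3 (R): throw ball4 h=8 -> lands@11:R; in-air after throw: [b3@4:L b2@6:L b1@8:L b4@11:R]
Beat 4 (L): throw ball3 h=3 -> lands@7:R; in-air after throw: [b2@6:L b3@7:R b1@8:L b4@11:R]
Beat 5 (R): throw ball5 h=4 -> lands@9:R; in-air after throw: [b2@6:L b3@7:R b1@8:L b5@9:R b4@11:R]
Beat 6 (L): throw ball2 h=8 -> lands@14:L; in-air after throw: [b3@7:R b1@8:L b5@9:R b4@11:R b2@14:L]
Beat 7 (R): throw ball3 h=5 -> lands@12:L; in-air after throw: [b1@8:L b5@9:R b4@11:R b3@12:L b2@14:L]
Beat 8 (L): throw ball1 h=2 -> lands@10:L; in-air after throw: [b5@9:R b1@10:L b4@11:R b3@12:L b2@14:L]
Beat 9 (R): throw ball5 h=8 -> lands@17:R; in-air after throw: [b1@10:L b4@11:R b3@12:L b2@14:L b5@17:R]
Beat 10 (L): throw ball1 h=3 -> lands@13:R; in-air after throw: [b4@11:R b3@12:L b1@13:R b2@14:L b5@17:R]
Beat 11 (R): throw ball4 h=4 -> lands@15:R; in-air after throw: [b3@12:L b1@13:R b2@14:L b4@15:R b5@17:R]
Beat 12 (L): throw ball3 h=8 -> lands@20:L; in-air after throw: [b1@13:R b2@14:L b4@15:R b5@17:R b3@20:L]
Beat 13 (R): throw ball1 h=5 -> lands@18:L; in-air after throw: [b2@14:L b4@15:R b5@17:R b1@18:L b3@20:L]
Beat 14 (L): throw ball2 h=2 -> lands@16:L; in-air after throw: [b4@15:R b2@16:L b5@17:R b1@18:L b3@20:L]
Ball 4: thrown@3 h=8 -> first land @11; rethrown@11 h=4 -> second land @15

Answer: 11 15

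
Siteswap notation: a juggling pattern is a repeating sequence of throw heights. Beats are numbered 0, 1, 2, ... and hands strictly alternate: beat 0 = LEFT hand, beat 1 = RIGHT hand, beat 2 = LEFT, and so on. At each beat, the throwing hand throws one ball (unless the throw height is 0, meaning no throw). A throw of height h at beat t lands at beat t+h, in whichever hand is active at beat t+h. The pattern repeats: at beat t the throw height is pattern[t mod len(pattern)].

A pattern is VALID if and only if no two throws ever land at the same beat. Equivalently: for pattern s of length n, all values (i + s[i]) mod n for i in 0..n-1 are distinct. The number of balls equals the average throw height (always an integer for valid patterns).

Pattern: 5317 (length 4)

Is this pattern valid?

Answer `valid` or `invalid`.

i=0: (i + s[i]) mod n = (0 + 5) mod 4 = 1
i=1: (i + s[i]) mod n = (1 + 3) mod 4 = 0
i=2: (i + s[i]) mod n = (2 + 1) mod 4 = 3
i=3: (i + s[i]) mod n = (3 + 7) mod 4 = 2
Residues: [1, 0, 3, 2], distinct: True

Answer: valid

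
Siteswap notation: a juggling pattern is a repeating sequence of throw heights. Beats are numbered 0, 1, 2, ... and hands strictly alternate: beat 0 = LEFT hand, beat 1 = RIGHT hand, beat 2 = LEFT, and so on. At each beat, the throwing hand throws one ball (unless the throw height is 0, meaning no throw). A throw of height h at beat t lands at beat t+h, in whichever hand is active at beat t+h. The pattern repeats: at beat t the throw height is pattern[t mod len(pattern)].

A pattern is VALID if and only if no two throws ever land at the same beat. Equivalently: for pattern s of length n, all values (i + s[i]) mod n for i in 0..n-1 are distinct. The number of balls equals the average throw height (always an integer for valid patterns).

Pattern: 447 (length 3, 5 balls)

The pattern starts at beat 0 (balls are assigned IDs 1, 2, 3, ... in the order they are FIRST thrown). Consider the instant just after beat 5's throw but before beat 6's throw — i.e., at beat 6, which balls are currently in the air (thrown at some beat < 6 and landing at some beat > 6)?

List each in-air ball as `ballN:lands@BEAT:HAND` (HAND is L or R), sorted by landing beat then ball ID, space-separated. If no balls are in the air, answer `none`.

Beat 0 (L): throw ball1 h=4 -> lands@4:L; in-air after throw: [b1@4:L]
Beat 1 (R): throw ball2 h=4 -> lands@5:R; in-air after throw: [b1@4:L b2@5:R]
Beat 2 (L): throw ball3 h=7 -> lands@9:R; in-air after throw: [b1@4:L b2@5:R b3@9:R]
Beat 3 (R): throw ball4 h=4 -> lands@7:R; in-air after throw: [b1@4:L b2@5:R b4@7:R b3@9:R]
Beat 4 (L): throw ball1 h=4 -> lands@8:L; in-air after throw: [b2@5:R b4@7:R b1@8:L b3@9:R]
Beat 5 (R): throw ball2 h=7 -> lands@12:L; in-air after throw: [b4@7:R b1@8:L b3@9:R b2@12:L]
Beat 6 (L): throw ball5 h=4 -> lands@10:L; in-air after throw: [b4@7:R b1@8:L b3@9:R b5@10:L b2@12:L]

Answer: ball4:lands@7:R ball1:lands@8:L ball3:lands@9:R ball2:lands@12:L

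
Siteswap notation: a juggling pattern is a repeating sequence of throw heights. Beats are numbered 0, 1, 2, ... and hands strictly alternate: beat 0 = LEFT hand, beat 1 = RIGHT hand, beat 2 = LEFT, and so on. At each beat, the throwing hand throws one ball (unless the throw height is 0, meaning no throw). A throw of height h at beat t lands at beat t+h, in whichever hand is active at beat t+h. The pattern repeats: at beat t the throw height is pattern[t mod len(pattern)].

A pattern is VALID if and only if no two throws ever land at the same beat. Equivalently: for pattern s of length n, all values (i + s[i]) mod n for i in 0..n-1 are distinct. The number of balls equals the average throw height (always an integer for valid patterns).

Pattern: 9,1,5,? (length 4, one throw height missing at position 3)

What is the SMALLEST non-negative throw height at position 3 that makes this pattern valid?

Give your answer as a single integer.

i=0: (0 + 9) mod 4 = 1
i=1: (1 + 1) mod 4 = 2
i=2: (2 + 5) mod 4 = 3
i=3: s[i]=? (unknown)
Known residues: [1, 2, 3]; need a permutation of 0..3, so missing residue r = 0
Need (3 + s) mod 4 = 0; smallest s = (0 - 3) mod 4 = 1

Answer: 1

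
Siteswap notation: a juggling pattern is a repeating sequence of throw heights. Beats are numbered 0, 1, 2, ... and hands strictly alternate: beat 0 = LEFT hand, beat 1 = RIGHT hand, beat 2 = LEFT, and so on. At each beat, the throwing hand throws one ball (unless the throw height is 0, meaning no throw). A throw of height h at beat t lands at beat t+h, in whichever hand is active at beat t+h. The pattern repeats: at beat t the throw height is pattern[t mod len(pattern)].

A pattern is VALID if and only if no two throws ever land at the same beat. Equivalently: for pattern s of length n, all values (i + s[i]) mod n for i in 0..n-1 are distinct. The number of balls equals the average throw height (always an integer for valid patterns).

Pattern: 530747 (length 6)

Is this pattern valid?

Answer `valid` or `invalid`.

Answer: invalid

Derivation:
i=0: (i + s[i]) mod n = (0 + 5) mod 6 = 5
i=1: (i + s[i]) mod n = (1 + 3) mod 6 = 4
i=2: (i + s[i]) mod n = (2 + 0) mod 6 = 2
i=3: (i + s[i]) mod n = (3 + 7) mod 6 = 4
i=4: (i + s[i]) mod n = (4 + 4) mod 6 = 2
i=5: (i + s[i]) mod n = (5 + 7) mod 6 = 0
Residues: [5, 4, 2, 4, 2, 0], distinct: False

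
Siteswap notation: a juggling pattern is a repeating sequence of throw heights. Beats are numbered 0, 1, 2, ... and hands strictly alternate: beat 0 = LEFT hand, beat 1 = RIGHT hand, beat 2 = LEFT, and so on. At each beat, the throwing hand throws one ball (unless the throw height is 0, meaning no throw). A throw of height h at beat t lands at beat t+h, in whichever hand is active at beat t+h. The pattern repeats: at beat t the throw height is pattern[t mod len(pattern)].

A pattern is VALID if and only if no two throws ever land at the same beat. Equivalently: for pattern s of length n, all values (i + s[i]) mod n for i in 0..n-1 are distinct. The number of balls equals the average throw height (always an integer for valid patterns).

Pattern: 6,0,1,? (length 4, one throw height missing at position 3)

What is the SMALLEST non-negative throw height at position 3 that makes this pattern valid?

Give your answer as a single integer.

i=0: (0 + 6) mod 4 = 2
i=1: (1 + 0) mod 4 = 1
i=2: (2 + 1) mod 4 = 3
i=3: s[i]=? (unknown)
Known residues: [1, 2, 3]; need a permutation of 0..3, so missing residue r = 0
Need (3 + s) mod 4 = 0; smallest s = (0 - 3) mod 4 = 1

Answer: 1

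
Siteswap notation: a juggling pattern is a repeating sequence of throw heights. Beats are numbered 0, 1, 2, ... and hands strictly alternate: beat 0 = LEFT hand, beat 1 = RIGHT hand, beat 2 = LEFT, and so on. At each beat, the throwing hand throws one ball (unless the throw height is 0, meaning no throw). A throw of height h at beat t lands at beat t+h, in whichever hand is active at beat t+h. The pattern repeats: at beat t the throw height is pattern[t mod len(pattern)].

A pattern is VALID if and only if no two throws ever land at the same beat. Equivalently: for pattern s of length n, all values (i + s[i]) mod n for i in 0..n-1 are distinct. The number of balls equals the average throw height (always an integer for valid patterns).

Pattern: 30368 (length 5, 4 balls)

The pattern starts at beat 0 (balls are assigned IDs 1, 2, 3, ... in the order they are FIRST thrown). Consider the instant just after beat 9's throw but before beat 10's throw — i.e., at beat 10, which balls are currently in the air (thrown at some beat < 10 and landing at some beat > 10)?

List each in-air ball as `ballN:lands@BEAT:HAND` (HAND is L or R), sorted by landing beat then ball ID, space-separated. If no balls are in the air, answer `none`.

Beat 0 (L): throw ball1 h=3 -> lands@3:R; in-air after throw: [b1@3:R]
Beat 2 (L): throw ball2 h=3 -> lands@5:R; in-air after throw: [b1@3:R b2@5:R]
Beat 3 (R): throw ball1 h=6 -> lands@9:R; in-air after throw: [b2@5:R b1@9:R]
Beat 4 (L): throw ball3 h=8 -> lands@12:L; in-air after throw: [b2@5:R b1@9:R b3@12:L]
Beat 5 (R): throw ball2 h=3 -> lands@8:L; in-air after throw: [b2@8:L b1@9:R b3@12:L]
Beat 7 (R): throw ball4 h=3 -> lands@10:L; in-air after throw: [b2@8:L b1@9:R b4@10:L b3@12:L]
Beat 8 (L): throw ball2 h=6 -> lands@14:L; in-air after throw: [b1@9:R b4@10:L b3@12:L b2@14:L]
Beat 9 (R): throw ball1 h=8 -> lands@17:R; in-air after throw: [b4@10:L b3@12:L b2@14:L b1@17:R]
Beat 10 (L): throw ball4 h=3 -> lands@13:R; in-air after throw: [b3@12:L b4@13:R b2@14:L b1@17:R]

Answer: ball3:lands@12:L ball2:lands@14:L ball1:lands@17:R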